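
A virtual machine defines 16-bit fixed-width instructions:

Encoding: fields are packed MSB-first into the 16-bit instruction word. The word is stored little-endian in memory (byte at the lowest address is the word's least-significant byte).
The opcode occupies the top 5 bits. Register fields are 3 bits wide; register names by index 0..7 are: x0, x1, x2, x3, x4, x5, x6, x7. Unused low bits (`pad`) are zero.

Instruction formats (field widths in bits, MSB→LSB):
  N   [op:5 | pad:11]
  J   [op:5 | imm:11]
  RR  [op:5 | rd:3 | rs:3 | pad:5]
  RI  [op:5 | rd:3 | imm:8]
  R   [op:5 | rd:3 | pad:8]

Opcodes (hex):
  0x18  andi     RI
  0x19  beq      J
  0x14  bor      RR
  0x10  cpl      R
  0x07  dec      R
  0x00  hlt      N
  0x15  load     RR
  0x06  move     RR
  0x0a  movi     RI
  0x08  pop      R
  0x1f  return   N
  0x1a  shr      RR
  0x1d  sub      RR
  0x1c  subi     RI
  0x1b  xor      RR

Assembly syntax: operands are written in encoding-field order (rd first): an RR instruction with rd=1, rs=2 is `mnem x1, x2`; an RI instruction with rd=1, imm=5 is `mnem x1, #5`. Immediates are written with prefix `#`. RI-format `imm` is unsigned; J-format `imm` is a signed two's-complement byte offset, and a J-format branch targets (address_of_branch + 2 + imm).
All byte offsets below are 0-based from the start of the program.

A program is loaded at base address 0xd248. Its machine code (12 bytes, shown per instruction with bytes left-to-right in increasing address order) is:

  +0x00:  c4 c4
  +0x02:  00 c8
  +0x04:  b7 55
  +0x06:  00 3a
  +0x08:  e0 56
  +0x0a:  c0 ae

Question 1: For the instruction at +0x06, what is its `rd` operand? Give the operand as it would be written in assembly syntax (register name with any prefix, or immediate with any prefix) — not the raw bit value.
x2

@+06  little-endian(00 3a) = 0x3a00
  top 5b → 0x7 → dec [R]
  [10:8] rd=2 = x2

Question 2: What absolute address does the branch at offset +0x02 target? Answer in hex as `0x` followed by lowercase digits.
0xd24c

[02] 00 c8 → 0xc800
  top 5b → 0x19 → beq [J]
  [10:0] imm=0 = #0
  target = base 0xd248 + off 0x02 + 2 + imm 0 = 0xd24c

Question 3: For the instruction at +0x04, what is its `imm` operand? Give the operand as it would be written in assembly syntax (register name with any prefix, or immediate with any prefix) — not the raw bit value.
@+04  little-endian(b7 55) = 0x55b7
  opcode bits[15:11]=0xa: movi/RI
  rd@[10:8]=0x5 ⇒ x5
  imm@[7:0]=0xb7 ⇒ #183

#183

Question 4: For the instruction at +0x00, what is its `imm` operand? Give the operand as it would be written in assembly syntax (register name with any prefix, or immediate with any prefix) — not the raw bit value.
[00] c4 c4 → 0xc4c4
  top 5b → 0x18 → andi [RI]
  rd: (w>>8)&0x7=0x4 → x4
  imm: (w>>0)&0xff=0xc4 → #196

#196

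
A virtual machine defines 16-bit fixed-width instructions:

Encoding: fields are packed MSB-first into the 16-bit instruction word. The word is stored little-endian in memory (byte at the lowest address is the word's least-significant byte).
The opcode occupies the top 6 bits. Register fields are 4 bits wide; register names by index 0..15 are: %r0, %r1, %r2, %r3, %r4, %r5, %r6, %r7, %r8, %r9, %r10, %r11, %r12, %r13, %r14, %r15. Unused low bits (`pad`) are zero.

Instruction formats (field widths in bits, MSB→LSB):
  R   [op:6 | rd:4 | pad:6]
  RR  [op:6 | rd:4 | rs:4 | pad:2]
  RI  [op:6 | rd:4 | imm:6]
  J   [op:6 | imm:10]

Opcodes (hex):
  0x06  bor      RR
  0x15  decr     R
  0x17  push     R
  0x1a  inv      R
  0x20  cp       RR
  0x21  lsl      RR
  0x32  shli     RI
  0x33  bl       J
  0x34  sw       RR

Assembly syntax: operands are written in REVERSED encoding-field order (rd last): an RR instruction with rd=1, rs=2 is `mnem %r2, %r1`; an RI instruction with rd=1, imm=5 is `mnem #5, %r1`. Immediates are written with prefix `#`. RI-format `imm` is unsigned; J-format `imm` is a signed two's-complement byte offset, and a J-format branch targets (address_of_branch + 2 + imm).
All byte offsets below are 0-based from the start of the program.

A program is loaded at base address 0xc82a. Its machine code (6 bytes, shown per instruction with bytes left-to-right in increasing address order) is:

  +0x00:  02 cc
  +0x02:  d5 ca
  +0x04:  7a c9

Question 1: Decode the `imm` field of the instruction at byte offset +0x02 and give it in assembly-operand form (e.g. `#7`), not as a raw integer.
#21

@+02  little-endian(d5 ca) = 0xcad5
  op=0xcad5>>10=0x32 ⇒ shli (RI)
  rd: (w>>6)&0xf=0xb → %r11
  imm: (w>>0)&0x3f=0x15 → #21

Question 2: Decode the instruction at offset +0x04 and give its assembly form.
+0x04: 7a c9 ⇒ word 0xc97a (little)
  top 6b → 0x32 → shli [RI]
  [9:6] rd=5 = %r5
  [5:0] imm=58 = #58

shli #58, %r5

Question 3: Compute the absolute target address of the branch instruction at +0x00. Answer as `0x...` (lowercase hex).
[00] 02 cc → 0xcc02
  opcode bits[15:10]=0x33: bl/J
  imm@[9:0]=0x2 ⇒ #2
  target = base 0xc82a + off 0x00 + 2 + imm 2 = 0xc82e

0xc82e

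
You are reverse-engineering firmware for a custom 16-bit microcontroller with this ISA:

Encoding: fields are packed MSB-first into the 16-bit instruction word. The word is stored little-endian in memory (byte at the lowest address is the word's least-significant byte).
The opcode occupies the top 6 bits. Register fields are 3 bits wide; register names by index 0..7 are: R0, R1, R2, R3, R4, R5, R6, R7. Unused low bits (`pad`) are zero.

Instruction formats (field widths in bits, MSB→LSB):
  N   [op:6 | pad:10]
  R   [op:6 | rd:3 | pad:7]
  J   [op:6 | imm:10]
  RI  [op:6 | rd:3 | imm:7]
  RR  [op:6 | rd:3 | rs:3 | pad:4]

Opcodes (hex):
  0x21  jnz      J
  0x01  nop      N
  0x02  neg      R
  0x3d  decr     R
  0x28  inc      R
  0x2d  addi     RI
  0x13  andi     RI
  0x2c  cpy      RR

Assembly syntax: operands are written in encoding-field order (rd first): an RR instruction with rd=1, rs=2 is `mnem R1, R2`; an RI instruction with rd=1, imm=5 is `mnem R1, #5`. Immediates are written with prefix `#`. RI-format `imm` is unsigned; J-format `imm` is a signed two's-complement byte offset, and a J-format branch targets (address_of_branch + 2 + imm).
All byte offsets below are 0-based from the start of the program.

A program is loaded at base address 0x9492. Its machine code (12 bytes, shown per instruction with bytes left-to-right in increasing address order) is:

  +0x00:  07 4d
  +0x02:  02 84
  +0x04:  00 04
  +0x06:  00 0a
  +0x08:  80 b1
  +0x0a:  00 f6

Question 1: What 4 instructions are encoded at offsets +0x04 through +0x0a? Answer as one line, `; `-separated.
off 0x04: read 00 04 as little → 0x0400
  op=0x0400>>10=0x1 ⇒ nop (N)
off 0x06: read 00 0a as little → 0x0a00
  op=0x0a00>>10=0x2 ⇒ neg (R)
  rd@[9:7]=0x4 ⇒ R4
off 0x08: read 80 b1 as little → 0xb180
  op=0xb180>>10=0x2c ⇒ cpy (RR)
  rd@[9:7]=0x3 ⇒ R3
  rs@[6:4]=0x0 ⇒ R0
off 0x0a: read 00 f6 as little → 0xf600
  op=0xf600>>10=0x3d ⇒ decr (R)
  rd@[9:7]=0x4 ⇒ R4

nop; neg R4; cpy R3, R0; decr R4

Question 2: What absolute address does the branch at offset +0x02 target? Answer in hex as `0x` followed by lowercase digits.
+0x02: 02 84 ⇒ word 0x8402 (little)
  opcode bits[15:10]=0x21: jnz/J
  [9:0] imm=2 = #2
  target = base 0x9492 + off 0x02 + 2 + imm 2 = 0x9498

0x9498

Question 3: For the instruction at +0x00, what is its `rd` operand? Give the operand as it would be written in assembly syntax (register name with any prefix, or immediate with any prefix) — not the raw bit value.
R2

[00] 07 4d → 0x4d07
  opcode bits[15:10]=0x13: andi/RI
  [9:7] rd=2 = R2
  [6:0] imm=7 = #7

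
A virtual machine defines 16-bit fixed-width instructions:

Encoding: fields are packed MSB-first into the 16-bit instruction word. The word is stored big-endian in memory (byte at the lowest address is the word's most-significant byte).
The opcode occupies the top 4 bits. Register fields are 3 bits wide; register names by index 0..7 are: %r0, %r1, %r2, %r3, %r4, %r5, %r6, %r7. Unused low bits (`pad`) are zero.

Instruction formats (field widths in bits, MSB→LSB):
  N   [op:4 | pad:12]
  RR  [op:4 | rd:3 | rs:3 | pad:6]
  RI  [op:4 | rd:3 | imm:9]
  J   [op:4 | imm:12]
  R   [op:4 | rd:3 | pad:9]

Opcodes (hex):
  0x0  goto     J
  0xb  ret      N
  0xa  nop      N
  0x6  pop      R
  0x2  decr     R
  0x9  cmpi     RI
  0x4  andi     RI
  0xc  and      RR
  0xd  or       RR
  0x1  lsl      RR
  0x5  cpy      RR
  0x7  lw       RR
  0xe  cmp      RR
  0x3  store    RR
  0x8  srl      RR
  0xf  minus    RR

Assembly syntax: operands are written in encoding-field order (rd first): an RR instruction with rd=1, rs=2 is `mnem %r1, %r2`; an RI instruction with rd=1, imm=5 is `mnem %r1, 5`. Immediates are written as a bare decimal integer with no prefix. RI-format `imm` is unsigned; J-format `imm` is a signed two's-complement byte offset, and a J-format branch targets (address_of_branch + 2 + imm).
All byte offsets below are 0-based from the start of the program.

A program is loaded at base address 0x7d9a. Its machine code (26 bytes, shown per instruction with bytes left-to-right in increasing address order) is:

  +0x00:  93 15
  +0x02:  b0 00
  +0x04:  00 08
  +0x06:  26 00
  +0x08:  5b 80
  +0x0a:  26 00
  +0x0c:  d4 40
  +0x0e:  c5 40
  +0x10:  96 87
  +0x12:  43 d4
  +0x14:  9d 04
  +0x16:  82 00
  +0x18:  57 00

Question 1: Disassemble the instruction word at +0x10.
[10] 96 87 → 0x9687
  opcode bits[15:12]=0x9: cmpi/RI
  rd@[11:9]=0x3 ⇒ %r3
  imm@[8:0]=0x87 ⇒ 135

cmpi %r3, 135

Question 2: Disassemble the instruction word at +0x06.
@+06  big-endian(26 00) = 0x2600
  opcode bits[15:12]=0x2: decr/R
  rd: (w>>9)&0x7=0x3 → %r3

decr %r3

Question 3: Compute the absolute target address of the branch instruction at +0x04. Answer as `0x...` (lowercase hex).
off 0x04: read 00 08 as big → 0x0008
  op=0x0008>>12=0x0 ⇒ goto (J)
  [11:0] imm=8 = 8
  target = base 0x7d9a + off 0x04 + 2 + imm 8 = 0x7da8

0x7da8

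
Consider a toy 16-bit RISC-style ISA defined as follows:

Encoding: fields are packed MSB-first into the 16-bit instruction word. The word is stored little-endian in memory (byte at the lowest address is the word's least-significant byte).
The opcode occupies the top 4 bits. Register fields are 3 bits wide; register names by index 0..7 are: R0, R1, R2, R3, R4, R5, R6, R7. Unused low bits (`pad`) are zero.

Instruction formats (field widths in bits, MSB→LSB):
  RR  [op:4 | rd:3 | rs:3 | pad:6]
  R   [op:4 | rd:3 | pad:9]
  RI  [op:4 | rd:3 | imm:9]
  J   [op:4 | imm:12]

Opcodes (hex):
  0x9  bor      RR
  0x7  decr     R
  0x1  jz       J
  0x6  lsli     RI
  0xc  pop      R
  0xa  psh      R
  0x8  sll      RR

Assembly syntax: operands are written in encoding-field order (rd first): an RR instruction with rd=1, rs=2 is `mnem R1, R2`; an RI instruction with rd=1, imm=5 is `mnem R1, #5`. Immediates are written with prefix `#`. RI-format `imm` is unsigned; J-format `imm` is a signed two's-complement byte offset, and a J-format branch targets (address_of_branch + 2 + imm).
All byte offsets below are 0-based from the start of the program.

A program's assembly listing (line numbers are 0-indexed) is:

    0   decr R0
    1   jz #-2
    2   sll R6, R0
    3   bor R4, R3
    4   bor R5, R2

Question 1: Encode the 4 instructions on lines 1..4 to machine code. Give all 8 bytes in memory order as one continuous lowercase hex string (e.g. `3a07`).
fe1f008cc098809a

1. jz fields op=0x1:4|imm=-2:12 → word 1ffeh → fe 1f
2. sll fields op=0x8:4|rd=6:3|rs=0:3|pad=0:6 → word 8c00h → 00 8c
3. bor fields op=0x9:4|rd=4:3|rs=3:3|pad=0:6 → word 98c0h → c0 98
4. bor fields op=0x9:4|rd=5:3|rs=2:3|pad=0:6 → word 9a80h → 80 9a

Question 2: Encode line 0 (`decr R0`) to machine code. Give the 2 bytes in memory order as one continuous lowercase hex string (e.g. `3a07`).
0070

line 0 (decr): pack op=0x7:4|rd=0:3|pad=0:9 = 0x7000; little→ 00 70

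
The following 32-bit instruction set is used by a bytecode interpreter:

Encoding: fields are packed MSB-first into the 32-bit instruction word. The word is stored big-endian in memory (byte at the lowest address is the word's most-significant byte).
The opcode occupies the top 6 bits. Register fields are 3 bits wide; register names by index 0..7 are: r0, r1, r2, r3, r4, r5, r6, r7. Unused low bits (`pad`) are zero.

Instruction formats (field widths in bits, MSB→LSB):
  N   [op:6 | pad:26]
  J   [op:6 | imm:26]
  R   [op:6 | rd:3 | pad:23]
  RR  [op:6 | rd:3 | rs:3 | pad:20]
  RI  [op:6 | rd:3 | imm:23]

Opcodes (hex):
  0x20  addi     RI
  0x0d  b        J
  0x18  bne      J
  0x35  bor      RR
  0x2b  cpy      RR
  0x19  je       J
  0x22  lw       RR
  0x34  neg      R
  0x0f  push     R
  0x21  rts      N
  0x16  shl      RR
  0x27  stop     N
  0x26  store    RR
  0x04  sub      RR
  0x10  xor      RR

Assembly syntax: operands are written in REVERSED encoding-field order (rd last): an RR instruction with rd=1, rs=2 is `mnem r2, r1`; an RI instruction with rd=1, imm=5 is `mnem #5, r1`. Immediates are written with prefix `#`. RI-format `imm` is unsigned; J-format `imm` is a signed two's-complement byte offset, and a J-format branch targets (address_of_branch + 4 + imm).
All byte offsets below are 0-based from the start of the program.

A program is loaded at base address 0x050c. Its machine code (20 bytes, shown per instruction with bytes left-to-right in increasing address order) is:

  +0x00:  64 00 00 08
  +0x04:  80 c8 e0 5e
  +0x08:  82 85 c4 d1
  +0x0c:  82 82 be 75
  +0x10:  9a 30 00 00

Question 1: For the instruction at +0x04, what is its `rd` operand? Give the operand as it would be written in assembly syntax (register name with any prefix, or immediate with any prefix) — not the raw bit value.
r1

+0x04: 80 c8 e0 5e ⇒ word 0x80c8e05e (big)
  opcode bits[31:26]=0x20: addi/RI
  rd@[25:23]=0x1 ⇒ r1
  imm@[22:0]=0x48e05e ⇒ #4776030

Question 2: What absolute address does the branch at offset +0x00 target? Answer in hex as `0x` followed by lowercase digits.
0x0518

+0x00: 64 00 00 08 ⇒ word 0x64000008 (big)
  op=0x64000008>>26=0x19 ⇒ je (J)
  imm: (w>>0)&0x3ffffff=0x8 → #8
  target = base 0x050c + off 0x00 + 4 + imm 8 = 0x0518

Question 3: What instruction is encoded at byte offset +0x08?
addi #378065, r5

[08] 82 85 c4 d1 → 0x8285c4d1
  opcode bits[31:26]=0x20: addi/RI
  [25:23] rd=5 = r5
  [22:0] imm=378065 = #378065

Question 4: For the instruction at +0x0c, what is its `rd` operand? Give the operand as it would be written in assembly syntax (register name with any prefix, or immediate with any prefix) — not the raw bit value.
+0x0c: 82 82 be 75 ⇒ word 0x8282be75 (big)
  op=0x8282be75>>26=0x20 ⇒ addi (RI)
  [25:23] rd=5 = r5
  [22:0] imm=179829 = #179829

r5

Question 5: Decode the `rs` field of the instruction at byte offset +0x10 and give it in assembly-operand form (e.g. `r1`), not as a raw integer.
r3

@+10  big-endian(9a 30 00 00) = 0x9a300000
  op=0x9a300000>>26=0x26 ⇒ store (RR)
  rd: (w>>23)&0x7=0x4 → r4
  rs: (w>>20)&0x7=0x3 → r3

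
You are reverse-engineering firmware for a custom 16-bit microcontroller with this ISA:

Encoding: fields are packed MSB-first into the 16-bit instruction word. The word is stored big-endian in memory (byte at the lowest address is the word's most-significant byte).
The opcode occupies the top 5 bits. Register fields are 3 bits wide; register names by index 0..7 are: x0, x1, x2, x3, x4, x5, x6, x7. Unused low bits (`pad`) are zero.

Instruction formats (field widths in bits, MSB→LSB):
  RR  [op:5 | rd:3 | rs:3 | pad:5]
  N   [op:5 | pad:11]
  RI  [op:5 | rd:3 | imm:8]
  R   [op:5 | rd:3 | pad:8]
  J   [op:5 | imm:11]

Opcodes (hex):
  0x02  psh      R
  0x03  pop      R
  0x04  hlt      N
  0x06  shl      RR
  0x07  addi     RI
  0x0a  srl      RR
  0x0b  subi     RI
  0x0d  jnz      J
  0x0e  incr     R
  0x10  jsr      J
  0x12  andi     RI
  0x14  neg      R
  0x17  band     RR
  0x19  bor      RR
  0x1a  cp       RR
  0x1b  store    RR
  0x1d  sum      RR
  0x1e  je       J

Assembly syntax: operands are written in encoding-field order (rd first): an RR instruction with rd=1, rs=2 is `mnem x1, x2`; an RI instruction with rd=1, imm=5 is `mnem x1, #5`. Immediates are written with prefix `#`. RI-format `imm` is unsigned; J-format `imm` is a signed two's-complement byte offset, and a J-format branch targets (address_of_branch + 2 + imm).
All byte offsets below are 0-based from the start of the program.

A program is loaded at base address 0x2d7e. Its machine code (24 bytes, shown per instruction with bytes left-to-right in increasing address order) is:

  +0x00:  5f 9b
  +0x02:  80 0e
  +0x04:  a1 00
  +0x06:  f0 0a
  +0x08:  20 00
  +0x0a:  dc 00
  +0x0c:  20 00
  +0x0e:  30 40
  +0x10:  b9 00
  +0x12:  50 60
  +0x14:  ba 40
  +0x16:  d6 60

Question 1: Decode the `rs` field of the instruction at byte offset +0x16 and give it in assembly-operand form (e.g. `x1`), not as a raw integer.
[16] d6 60 → 0xd660
  opcode bits[15:11]=0x1a: cp/RR
  rd@[10:8]=0x6 ⇒ x6
  rs@[7:5]=0x3 ⇒ x3

x3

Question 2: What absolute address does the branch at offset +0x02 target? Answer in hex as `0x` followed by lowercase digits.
0x2d90

off 0x02: read 80 0e as big → 0x800e
  op=0x800e>>11=0x10 ⇒ jsr (J)
  imm@[10:0]=0xe ⇒ #14
  target = base 0x2d7e + off 0x02 + 2 + imm 14 = 0x2d90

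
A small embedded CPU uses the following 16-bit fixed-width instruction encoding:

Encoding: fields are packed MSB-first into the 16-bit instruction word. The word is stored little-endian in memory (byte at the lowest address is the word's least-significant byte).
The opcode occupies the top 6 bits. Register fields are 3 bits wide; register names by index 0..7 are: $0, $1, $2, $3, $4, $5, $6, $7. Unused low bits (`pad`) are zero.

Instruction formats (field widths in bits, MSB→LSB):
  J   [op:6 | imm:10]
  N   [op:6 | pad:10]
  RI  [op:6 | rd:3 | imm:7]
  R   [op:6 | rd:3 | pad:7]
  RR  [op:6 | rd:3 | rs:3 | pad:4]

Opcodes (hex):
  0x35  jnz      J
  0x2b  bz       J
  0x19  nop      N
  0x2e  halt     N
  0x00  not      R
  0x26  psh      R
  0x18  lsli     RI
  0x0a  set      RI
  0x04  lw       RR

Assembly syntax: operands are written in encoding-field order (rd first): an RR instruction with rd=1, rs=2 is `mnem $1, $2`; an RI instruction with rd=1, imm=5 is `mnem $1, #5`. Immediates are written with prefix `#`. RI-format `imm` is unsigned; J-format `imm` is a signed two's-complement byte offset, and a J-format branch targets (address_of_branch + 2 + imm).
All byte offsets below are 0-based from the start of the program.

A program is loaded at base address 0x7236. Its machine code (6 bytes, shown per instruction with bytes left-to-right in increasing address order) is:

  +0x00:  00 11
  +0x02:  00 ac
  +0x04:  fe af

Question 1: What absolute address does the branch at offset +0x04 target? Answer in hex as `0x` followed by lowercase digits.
off 0x04: read fe af as little → 0xaffe
  op=0xaffe>>10=0x2b ⇒ bz (J)
  [9:0] imm=1022 (s10→-2) = #-2
  target = base 0x7236 + off 0x04 + 2 + imm -2 = 0x723a

0x723a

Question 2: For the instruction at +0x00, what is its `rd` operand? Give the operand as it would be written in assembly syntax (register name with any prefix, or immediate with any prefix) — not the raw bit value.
off 0x00: read 00 11 as little → 0x1100
  op=0x1100>>10=0x4 ⇒ lw (RR)
  rd: (w>>7)&0x7=0x2 → $2
  rs: (w>>4)&0x7=0x0 → $0

$2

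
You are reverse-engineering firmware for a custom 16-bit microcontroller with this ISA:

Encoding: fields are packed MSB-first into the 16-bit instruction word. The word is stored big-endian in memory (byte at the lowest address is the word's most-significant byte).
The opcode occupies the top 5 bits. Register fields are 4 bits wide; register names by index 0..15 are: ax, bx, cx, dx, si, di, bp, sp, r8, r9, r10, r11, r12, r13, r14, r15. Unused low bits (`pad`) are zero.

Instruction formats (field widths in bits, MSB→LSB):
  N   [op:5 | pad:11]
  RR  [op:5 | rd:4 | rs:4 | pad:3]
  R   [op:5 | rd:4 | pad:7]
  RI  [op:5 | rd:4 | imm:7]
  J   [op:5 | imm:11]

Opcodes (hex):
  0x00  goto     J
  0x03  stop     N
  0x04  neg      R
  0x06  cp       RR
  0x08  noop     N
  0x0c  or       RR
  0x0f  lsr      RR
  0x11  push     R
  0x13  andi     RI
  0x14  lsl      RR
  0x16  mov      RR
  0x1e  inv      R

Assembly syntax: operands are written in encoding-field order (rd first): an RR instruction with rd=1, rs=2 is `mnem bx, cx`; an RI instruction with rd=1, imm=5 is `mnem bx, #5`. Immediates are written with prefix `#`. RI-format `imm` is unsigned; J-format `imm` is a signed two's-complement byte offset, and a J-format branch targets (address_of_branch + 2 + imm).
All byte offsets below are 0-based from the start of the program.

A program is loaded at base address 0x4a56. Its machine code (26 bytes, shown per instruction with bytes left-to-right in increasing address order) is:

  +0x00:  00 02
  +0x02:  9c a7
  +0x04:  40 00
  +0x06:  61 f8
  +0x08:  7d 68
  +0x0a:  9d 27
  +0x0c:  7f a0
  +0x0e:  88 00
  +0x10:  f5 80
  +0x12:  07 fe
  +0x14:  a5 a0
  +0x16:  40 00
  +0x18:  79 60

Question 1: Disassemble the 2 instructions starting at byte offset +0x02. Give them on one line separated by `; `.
+0x02: 9c a7 ⇒ word 0x9ca7 (big)
  top 5b → 0x13 → andi [RI]
  [10:7] rd=9 = r9
  [6:0] imm=39 = #39
+0x04: 40 00 ⇒ word 0x4000 (big)
  top 5b → 0x8 → noop [N]

andi r9, #39; noop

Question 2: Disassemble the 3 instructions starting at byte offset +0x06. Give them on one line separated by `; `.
or dx, r15; lsr r10, r13; andi r10, #39

@+06  big-endian(61 f8) = 0x61f8
  op=0x61f8>>11=0xc ⇒ or (RR)
  [10:7] rd=3 = dx
  [6:3] rs=15 = r15
@+08  big-endian(7d 68) = 0x7d68
  op=0x7d68>>11=0xf ⇒ lsr (RR)
  [10:7] rd=10 = r10
  [6:3] rs=13 = r13
@+0a  big-endian(9d 27) = 0x9d27
  op=0x9d27>>11=0x13 ⇒ andi (RI)
  [10:7] rd=10 = r10
  [6:0] imm=39 = #39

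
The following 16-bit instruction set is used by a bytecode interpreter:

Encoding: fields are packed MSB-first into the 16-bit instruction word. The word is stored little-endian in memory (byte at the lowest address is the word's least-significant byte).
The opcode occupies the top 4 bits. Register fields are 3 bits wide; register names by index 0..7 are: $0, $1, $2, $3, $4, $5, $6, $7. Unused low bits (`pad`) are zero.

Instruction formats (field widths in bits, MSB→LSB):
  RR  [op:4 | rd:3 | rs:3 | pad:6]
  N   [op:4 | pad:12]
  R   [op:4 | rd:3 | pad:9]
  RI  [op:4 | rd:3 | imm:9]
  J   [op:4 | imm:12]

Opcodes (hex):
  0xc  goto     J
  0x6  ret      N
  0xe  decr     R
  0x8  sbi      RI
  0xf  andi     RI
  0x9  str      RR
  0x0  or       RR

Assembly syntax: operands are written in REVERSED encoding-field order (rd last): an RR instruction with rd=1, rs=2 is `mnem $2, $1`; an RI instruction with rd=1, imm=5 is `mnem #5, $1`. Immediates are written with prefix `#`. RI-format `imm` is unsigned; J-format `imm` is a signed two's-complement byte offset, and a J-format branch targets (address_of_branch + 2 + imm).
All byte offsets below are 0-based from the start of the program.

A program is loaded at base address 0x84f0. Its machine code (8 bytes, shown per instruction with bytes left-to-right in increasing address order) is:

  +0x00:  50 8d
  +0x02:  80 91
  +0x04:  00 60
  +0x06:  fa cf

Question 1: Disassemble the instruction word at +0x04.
[04] 00 60 → 0x6000
  opcode bits[15:12]=0x6: ret/N

ret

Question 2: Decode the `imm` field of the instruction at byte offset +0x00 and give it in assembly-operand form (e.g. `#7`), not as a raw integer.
+0x00: 50 8d ⇒ word 0x8d50 (little)
  op=0x8d50>>12=0x8 ⇒ sbi (RI)
  rd: (w>>9)&0x7=0x6 → $6
  imm: (w>>0)&0x1ff=0x150 → #336

#336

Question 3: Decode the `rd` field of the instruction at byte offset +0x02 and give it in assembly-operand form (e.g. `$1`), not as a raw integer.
+0x02: 80 91 ⇒ word 0x9180 (little)
  top 4b → 0x9 → str [RR]
  rd@[11:9]=0x0 ⇒ $0
  rs@[8:6]=0x6 ⇒ $6

$0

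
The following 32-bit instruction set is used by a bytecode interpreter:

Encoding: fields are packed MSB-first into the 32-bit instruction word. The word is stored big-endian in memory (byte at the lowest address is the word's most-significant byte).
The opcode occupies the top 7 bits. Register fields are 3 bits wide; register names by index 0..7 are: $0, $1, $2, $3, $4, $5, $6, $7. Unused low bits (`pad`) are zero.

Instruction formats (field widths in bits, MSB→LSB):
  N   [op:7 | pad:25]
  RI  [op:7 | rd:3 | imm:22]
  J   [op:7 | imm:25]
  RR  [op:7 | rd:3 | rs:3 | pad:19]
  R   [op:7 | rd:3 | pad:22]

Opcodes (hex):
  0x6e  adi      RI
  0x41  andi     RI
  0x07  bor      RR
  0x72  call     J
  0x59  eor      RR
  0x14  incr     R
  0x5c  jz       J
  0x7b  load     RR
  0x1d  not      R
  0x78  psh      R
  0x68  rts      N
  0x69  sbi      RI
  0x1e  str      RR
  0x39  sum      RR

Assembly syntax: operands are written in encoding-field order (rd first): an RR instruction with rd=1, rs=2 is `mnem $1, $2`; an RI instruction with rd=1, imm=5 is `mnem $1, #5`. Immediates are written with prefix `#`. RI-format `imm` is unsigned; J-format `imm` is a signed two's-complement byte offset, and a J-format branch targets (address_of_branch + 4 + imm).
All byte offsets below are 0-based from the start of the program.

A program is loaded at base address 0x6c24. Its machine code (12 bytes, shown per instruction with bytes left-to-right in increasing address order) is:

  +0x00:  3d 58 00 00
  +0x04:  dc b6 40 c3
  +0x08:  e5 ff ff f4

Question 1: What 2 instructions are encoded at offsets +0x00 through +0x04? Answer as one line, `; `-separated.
[00] 3d 58 00 00 → 0x3d580000
  op=0x3d580000>>25=0x1e ⇒ str (RR)
  rd: (w>>22)&0x7=0x5 → $5
  rs: (w>>19)&0x7=0x3 → $3
[04] dc b6 40 c3 → 0xdcb640c3
  op=0xdcb640c3>>25=0x6e ⇒ adi (RI)
  rd: (w>>22)&0x7=0x2 → $2
  imm: (w>>0)&0x3fffff=0x3640c3 → #3555523

str $5, $3; adi $2, #3555523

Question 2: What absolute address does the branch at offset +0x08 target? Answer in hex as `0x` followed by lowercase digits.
off 0x08: read e5 ff ff f4 as big → 0xe5fffff4
  opcode bits[31:25]=0x72: call/J
  [24:0] imm=33554420 (s25→-12) = #-12
  target = base 0x6c24 + off 0x08 + 4 + imm -12 = 0x6c24

0x6c24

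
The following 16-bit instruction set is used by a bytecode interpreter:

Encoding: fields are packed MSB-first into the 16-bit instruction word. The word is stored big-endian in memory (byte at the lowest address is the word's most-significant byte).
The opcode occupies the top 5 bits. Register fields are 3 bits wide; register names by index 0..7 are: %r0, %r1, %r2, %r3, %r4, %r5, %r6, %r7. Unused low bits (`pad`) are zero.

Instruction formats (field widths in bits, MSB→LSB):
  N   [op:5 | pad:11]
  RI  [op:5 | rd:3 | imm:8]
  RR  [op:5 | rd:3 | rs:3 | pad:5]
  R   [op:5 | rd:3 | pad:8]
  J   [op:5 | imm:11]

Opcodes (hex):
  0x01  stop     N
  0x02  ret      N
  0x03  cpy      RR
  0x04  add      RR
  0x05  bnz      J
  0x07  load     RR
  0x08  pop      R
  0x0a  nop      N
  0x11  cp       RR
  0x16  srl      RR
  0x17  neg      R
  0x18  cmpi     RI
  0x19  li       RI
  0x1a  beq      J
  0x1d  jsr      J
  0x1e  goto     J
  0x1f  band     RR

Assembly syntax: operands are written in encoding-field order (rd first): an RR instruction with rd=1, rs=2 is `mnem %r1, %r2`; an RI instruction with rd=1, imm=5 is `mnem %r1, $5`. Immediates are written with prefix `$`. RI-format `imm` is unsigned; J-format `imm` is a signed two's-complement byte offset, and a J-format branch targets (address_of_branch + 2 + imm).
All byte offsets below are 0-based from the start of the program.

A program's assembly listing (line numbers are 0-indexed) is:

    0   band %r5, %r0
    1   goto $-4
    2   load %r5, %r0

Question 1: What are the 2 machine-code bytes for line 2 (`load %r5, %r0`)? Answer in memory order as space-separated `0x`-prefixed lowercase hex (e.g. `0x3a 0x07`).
line 2 (load): pack op=0x7:5|rd=5:3|rs=0:3|pad=0:5 = 0x3d00; big→ 3d 00

0x3d 0x00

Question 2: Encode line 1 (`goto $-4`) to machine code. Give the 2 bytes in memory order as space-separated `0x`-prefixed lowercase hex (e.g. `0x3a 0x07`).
line 1 (goto): pack op=0x1e:5|imm=-4:11 = 0xf7fc; big→ f7 fc

0xf7 0xfc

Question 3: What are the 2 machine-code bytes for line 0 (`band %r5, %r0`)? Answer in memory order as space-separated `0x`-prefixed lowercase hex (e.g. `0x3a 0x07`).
0xfd 0x00

line 0 (band): pack op=0x1f:5|rd=5:3|rs=0:3|pad=0:5 = 0xfd00; big→ fd 00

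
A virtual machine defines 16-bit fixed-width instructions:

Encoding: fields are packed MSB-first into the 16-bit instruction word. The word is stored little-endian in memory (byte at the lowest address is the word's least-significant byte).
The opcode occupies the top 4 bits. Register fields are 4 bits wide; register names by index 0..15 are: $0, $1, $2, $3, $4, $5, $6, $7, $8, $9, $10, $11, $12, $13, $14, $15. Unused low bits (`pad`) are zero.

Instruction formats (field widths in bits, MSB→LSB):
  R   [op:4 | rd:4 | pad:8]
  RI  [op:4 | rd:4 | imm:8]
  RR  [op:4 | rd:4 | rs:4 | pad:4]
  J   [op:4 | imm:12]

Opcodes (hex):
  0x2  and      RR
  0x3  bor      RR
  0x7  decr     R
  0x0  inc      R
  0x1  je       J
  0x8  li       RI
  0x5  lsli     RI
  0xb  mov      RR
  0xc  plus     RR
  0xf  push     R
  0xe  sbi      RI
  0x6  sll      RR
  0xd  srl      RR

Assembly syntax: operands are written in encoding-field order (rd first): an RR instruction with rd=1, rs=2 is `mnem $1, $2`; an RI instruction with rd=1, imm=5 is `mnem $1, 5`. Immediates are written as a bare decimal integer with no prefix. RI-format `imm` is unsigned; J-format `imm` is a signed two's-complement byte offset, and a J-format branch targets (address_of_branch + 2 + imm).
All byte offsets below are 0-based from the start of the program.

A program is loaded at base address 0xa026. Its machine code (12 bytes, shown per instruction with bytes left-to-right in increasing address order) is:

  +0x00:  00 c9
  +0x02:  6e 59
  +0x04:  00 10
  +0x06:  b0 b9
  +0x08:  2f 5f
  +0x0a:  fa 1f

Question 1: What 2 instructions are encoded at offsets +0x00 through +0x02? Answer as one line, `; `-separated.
off 0x00: read 00 c9 as little → 0xc900
  top 4b → 0xc → plus [RR]
  rd@[11:8]=0x9 ⇒ $9
  rs@[7:4]=0x0 ⇒ $0
off 0x02: read 6e 59 as little → 0x596e
  top 4b → 0x5 → lsli [RI]
  rd@[11:8]=0x9 ⇒ $9
  imm@[7:0]=0x6e ⇒ 110

plus $9, $0; lsli $9, 110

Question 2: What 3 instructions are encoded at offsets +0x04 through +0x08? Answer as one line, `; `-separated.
[04] 00 10 → 0x1000
  op=0x1000>>12=0x1 ⇒ je (J)
  [11:0] imm=0 = 0
[06] b0 b9 → 0xb9b0
  op=0xb9b0>>12=0xb ⇒ mov (RR)
  [11:8] rd=9 = $9
  [7:4] rs=11 = $11
[08] 2f 5f → 0x5f2f
  op=0x5f2f>>12=0x5 ⇒ lsli (RI)
  [11:8] rd=15 = $15
  [7:0] imm=47 = 47

je 0; mov $9, $11; lsli $15, 47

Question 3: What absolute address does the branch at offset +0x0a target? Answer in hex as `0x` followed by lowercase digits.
0xa02c

off 0x0a: read fa 1f as little → 0x1ffa
  op=0x1ffa>>12=0x1 ⇒ je (J)
  imm@[11:0]=0xffa (s12→-6) ⇒ -6
  target = base 0xa026 + off 0x0a + 2 + imm -6 = 0xa02c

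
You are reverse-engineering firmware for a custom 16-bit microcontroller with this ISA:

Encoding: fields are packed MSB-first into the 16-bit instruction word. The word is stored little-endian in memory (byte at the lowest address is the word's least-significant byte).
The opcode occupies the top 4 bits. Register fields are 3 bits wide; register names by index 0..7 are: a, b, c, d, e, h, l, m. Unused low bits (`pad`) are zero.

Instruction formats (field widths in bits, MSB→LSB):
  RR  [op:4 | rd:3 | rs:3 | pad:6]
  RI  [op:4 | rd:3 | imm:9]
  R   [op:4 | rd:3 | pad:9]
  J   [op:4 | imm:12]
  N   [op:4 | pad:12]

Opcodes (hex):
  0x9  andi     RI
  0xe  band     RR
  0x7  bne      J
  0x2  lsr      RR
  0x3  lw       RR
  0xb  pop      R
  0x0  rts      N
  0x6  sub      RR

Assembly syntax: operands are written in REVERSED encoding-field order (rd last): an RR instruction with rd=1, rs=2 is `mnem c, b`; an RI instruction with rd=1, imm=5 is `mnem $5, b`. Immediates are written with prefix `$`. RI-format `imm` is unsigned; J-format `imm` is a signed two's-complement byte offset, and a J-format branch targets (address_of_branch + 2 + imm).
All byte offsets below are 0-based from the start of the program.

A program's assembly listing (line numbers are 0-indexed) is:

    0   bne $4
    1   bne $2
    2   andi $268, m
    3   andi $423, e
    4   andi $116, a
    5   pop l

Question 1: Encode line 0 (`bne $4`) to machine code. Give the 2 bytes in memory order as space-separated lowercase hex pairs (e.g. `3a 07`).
04 70

L0: bne op=0x7:4|imm=4:12 ⇒ 0x7004 ⇒ little 04 70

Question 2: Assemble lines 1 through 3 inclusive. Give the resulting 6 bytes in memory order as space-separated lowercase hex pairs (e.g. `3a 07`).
L1: bne op=0x7:4|imm=2:12 ⇒ 0x7002 ⇒ little 02 70
L2: andi op=0x9:4|rd=7:3|imm=268:9 ⇒ 0x9f0c ⇒ little 0c 9f
L3: andi op=0x9:4|rd=4:3|imm=423:9 ⇒ 0x99a7 ⇒ little a7 99

02 70 0c 9f a7 99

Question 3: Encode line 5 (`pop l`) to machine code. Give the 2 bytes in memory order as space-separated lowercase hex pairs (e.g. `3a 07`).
00 bc

line 5 (pop): pack op=0xb:4|rd=6:3|pad=0:9 = 0xbc00; little→ 00 bc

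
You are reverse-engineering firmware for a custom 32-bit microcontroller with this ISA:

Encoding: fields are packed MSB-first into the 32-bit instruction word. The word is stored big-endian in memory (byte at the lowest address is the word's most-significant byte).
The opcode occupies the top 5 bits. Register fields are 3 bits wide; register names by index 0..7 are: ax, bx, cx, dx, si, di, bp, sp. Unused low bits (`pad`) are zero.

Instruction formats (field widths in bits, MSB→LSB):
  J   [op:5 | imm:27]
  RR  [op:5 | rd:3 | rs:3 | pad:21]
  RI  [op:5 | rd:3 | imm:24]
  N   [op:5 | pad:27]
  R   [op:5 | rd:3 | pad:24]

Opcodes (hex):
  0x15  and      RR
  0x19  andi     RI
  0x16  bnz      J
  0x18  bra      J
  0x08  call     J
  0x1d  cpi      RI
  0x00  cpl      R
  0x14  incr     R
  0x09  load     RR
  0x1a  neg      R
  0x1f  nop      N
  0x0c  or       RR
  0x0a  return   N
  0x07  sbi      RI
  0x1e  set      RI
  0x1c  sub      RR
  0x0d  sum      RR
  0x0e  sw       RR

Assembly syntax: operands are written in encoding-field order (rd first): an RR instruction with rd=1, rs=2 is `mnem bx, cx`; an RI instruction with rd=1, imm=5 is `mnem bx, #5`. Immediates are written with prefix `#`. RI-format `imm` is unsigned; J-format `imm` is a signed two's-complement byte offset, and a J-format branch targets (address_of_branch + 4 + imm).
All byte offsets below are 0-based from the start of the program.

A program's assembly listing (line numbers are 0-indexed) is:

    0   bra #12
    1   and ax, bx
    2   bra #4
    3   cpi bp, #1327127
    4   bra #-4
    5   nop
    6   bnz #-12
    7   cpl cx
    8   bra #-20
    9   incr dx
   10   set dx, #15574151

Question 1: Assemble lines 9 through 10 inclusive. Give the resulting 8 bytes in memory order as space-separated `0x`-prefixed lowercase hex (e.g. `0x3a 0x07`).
0xa3 0x00 0x00 0x00 0xf3 0xed 0xa4 0x87

9. incr fields op=0x14:5|rd=3:3|pad=0:24 → word a3000000h → a3 00 00 00
10. set fields op=0x1e:5|rd=3:3|imm=15574151:24 → word f3eda487h → f3 ed a4 87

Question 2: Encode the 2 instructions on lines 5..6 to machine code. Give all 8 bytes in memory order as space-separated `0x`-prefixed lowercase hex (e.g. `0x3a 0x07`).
5. nop fields op=0x1f:5|pad=0:27 → word f8000000h → f8 00 00 00
6. bnz fields op=0x16:5|imm=-12:27 → word b7fffff4h → b7 ff ff f4

0xf8 0x00 0x00 0x00 0xb7 0xff 0xff 0xf4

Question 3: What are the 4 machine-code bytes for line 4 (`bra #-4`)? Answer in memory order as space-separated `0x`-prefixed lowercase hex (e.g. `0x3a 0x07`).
0xc7 0xff 0xff 0xfc

4. bra fields op=0x18:5|imm=-4:27 → word c7fffffch → c7 ff ff fc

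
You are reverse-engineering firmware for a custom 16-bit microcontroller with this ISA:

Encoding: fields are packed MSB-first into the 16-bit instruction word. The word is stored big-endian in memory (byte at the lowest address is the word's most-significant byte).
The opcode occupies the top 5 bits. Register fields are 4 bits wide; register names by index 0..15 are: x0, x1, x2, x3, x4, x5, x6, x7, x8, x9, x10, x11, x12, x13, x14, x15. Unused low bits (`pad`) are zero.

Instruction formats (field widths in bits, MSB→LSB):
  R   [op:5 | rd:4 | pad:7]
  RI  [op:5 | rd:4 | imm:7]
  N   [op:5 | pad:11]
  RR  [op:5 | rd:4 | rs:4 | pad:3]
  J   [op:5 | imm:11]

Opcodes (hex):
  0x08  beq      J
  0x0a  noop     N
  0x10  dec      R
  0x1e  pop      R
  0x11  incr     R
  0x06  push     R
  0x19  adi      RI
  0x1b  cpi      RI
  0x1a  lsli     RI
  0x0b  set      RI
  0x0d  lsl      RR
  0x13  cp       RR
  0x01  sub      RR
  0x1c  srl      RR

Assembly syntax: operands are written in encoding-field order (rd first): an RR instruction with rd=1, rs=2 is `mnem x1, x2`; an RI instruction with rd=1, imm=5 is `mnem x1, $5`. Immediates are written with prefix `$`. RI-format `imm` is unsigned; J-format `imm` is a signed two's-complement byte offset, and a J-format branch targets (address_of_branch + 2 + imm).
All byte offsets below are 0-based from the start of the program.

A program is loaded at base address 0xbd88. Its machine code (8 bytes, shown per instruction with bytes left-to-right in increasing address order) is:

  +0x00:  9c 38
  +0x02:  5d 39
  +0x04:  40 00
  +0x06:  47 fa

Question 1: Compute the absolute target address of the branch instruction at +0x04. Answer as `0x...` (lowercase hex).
0xbd8e

off 0x04: read 40 00 as big → 0x4000
  op=0x4000>>11=0x8 ⇒ beq (J)
  imm: (w>>0)&0x7ff=0x0 → $0
  target = base 0xbd88 + off 0x04 + 2 + imm 0 = 0xbd8e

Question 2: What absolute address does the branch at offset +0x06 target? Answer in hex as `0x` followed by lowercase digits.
0xbd8a

off 0x06: read 47 fa as big → 0x47fa
  op=0x47fa>>11=0x8 ⇒ beq (J)
  [10:0] imm=2042 (s11→-6) = $-6
  target = base 0xbd88 + off 0x06 + 2 + imm -6 = 0xbd8a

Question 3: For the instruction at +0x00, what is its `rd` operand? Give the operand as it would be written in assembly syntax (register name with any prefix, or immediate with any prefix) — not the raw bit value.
x8

@+00  big-endian(9c 38) = 0x9c38
  opcode bits[15:11]=0x13: cp/RR
  rd: (w>>7)&0xf=0x8 → x8
  rs: (w>>3)&0xf=0x7 → x7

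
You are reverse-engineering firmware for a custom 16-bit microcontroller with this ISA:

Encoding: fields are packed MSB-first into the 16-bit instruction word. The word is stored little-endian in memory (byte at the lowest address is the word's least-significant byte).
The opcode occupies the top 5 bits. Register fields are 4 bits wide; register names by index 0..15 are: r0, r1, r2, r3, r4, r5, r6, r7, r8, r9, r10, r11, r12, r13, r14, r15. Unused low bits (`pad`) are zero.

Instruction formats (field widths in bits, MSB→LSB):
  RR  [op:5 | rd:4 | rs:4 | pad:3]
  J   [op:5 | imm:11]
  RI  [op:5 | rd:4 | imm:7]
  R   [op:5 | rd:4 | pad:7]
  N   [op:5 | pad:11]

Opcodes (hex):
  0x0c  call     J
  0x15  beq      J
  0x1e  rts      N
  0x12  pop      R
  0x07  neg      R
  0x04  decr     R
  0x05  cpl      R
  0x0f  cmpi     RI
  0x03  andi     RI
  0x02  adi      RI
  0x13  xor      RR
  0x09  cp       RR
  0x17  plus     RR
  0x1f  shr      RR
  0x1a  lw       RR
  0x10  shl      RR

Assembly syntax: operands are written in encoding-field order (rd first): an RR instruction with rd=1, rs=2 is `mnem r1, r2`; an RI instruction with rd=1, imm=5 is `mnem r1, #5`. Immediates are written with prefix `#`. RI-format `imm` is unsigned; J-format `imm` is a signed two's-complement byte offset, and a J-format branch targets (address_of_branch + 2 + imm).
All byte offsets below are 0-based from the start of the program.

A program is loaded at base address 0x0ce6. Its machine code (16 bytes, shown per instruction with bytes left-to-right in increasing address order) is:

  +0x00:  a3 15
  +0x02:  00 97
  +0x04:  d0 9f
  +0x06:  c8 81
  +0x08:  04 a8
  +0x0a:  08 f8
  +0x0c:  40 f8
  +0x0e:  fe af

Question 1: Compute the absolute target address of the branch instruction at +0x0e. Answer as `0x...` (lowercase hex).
0x0cf4

@+0e  little-endian(fe af) = 0xaffe
  top 5b → 0x15 → beq [J]
  [10:0] imm=2046 (s11→-2) = #-2
  target = base 0x0ce6 + off 0x0e + 2 + imm -2 = 0x0cf4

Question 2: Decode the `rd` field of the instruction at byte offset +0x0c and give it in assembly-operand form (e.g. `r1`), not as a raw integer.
r0

[0c] 40 f8 → 0xf840
  top 5b → 0x1f → shr [RR]
  rd@[10:7]=0x0 ⇒ r0
  rs@[6:3]=0x8 ⇒ r8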